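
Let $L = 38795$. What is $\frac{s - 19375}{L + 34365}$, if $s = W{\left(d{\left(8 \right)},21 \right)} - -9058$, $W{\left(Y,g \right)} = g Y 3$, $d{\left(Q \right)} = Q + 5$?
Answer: $- \frac{4749}{36580} \approx -0.12983$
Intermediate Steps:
$d{\left(Q \right)} = 5 + Q$
$W{\left(Y,g \right)} = 3 Y g$ ($W{\left(Y,g \right)} = Y g 3 = 3 Y g$)
$s = 9877$ ($s = 3 \left(5 + 8\right) 21 - -9058 = 3 \cdot 13 \cdot 21 + 9058 = 819 + 9058 = 9877$)
$\frac{s - 19375}{L + 34365} = \frac{9877 - 19375}{38795 + 34365} = - \frac{9498}{73160} = \left(-9498\right) \frac{1}{73160} = - \frac{4749}{36580}$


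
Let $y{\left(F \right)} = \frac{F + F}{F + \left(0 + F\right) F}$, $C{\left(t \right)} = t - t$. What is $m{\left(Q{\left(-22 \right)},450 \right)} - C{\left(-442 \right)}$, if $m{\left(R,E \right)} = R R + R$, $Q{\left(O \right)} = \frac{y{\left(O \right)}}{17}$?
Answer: $- \frac{710}{127449} \approx -0.0055709$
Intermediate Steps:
$C{\left(t \right)} = 0$
$y{\left(F \right)} = \frac{2 F}{F + F^{2}}$ ($y{\left(F \right)} = \frac{2 F}{F + F F} = \frac{2 F}{F + F^{2}}$)
$Q{\left(O \right)} = \frac{2}{17 \left(1 + O\right)}$ ($Q{\left(O \right)} = \frac{2 \frac{1}{1 + O}}{17} = \frac{2}{1 + O} \frac{1}{17} = \frac{2}{17 \left(1 + O\right)}$)
$m{\left(R,E \right)} = R + R^{2}$ ($m{\left(R,E \right)} = R^{2} + R = R + R^{2}$)
$m{\left(Q{\left(-22 \right)},450 \right)} - C{\left(-442 \right)} = \frac{2}{17 \left(1 - 22\right)} \left(1 + \frac{2}{17 \left(1 - 22\right)}\right) - 0 = \frac{2}{17 \left(-21\right)} \left(1 + \frac{2}{17 \left(-21\right)}\right) + 0 = \frac{2}{17} \left(- \frac{1}{21}\right) \left(1 + \frac{2}{17} \left(- \frac{1}{21}\right)\right) + 0 = - \frac{2 \left(1 - \frac{2}{357}\right)}{357} + 0 = \left(- \frac{2}{357}\right) \frac{355}{357} + 0 = - \frac{710}{127449} + 0 = - \frac{710}{127449}$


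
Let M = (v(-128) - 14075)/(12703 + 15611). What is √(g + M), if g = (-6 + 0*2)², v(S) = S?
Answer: √26132626/858 ≈ 5.9581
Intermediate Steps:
M = -14203/28314 (M = (-128 - 14075)/(12703 + 15611) = -14203/28314 ≈ -0.50163)
g = 36 (g = (-6 + 0)² = (-6)² = 36)
√(g + M) = √(36 - 14203/28314) = √(1005101/28314) = √26132626/858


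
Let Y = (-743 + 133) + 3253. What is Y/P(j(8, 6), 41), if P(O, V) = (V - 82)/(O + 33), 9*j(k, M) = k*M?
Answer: -101315/41 ≈ -2471.1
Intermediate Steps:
j(k, M) = M*k/9 (j(k, M) = (k*M)/9 = (M*k)/9 = M*k/9)
Y = 2643 (Y = -610 + 3253 = 2643)
P(O, V) = (-82 + V)/(33 + O)
Y/P(j(8, 6), 41) = 2643/(((-82 + 41)/(33 + (1/9)*6*8))) = 2643/((-41/(33 + 16/3))) = 2643/((-41/(115/3))) = 2643/(((3/115)*(-41))) = 2643/(-123/115) = 2643*(-115/123) = -101315/41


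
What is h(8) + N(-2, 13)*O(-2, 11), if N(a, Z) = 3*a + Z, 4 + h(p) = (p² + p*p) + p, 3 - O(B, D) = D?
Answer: 76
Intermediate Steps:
O(B, D) = 3 - D
h(p) = -4 + p + 2*p² (h(p) = -4 + ((p² + p*p) + p) = -4 + ((p² + p²) + p) = -4 + (2*p² + p) = -4 + (p + 2*p²) = -4 + p + 2*p²)
N(a, Z) = Z + 3*a
h(8) + N(-2, 13)*O(-2, 11) = (-4 + 8 + 2*8²) + (13 + 3*(-2))*(3 - 1*11) = (-4 + 8 + 2*64) + (13 - 6)*(3 - 11) = (-4 + 8 + 128) + 7*(-8) = 132 - 56 = 76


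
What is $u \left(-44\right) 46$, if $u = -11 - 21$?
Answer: $64768$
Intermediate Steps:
$u = -32$
$u \left(-44\right) 46 = \left(-32\right) \left(-44\right) 46 = 1408 \cdot 46 = 64768$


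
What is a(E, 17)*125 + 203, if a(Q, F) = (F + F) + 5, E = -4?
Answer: 5078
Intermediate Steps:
a(Q, F) = 5 + 2*F (a(Q, F) = 2*F + 5 = 5 + 2*F)
a(E, 17)*125 + 203 = (5 + 2*17)*125 + 203 = (5 + 34)*125 + 203 = 39*125 + 203 = 4875 + 203 = 5078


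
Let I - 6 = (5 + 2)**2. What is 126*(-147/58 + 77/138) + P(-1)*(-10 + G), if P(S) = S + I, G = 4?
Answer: -382218/667 ≈ -573.04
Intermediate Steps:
I = 55 (I = 6 + (5 + 2)**2 = 6 + 7**2 = 6 + 49 = 55)
P(S) = 55 + S (P(S) = S + 55 = 55 + S)
126*(-147/58 + 77/138) + P(-1)*(-10 + G) = 126*(-147/58 + 77/138) + (55 - 1)*(-10 + 4) = 126*(-147*1/58 + 77*(1/138)) + 54*(-6) = 126*(-147/58 + 77/138) - 324 = 126*(-3955/2001) - 324 = -166110/667 - 324 = -382218/667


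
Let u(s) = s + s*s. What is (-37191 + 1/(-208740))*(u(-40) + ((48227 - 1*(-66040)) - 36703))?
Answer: -153564835214321/52185 ≈ -2.9427e+9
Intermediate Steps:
u(s) = s + s²
(-37191 + 1/(-208740))*(u(-40) + ((48227 - 1*(-66040)) - 36703)) = (-37191 + 1/(-208740))*(-40*(1 - 40) + ((48227 - 1*(-66040)) - 36703)) = (-37191 - 1/208740)*(-40*(-39) + ((48227 + 66040) - 36703)) = -7763249341*(1560 + (114267 - 36703))/208740 = -7763249341*(1560 + 77564)/208740 = -7763249341/208740*79124 = -153564835214321/52185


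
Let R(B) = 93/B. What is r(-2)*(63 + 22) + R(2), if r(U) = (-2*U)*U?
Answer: -1267/2 ≈ -633.50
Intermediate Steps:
r(U) = -2*U**2
r(-2)*(63 + 22) + R(2) = (-2*(-2)**2)*(63 + 22) + 93/2 = -2*4*85 + 93*(1/2) = -8*85 + 93/2 = -680 + 93/2 = -1267/2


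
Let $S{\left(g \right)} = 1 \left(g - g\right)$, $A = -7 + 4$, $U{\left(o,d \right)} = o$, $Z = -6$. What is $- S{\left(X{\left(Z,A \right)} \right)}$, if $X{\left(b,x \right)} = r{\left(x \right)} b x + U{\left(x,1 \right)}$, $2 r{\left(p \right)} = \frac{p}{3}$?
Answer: $0$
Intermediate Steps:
$r{\left(p \right)} = \frac{p}{6}$ ($r{\left(p \right)} = \frac{p \frac{1}{3}}{2} = \frac{\frac{1}{3} p}{2} = \frac{p}{6}$)
$A = -3$
$X{\left(b,x \right)} = x + \frac{b x^{2}}{6}$ ($X{\left(b,x \right)} = \frac{x}{6} b x + x = \frac{b x}{6} x + x = \frac{b x^{2}}{6} + x = x + \frac{b x^{2}}{6}$)
$S{\left(g \right)} = 0$ ($S{\left(g \right)} = 1 \cdot 0 = 0$)
$- S{\left(X{\left(Z,A \right)} \right)} = \left(-1\right) 0 = 0$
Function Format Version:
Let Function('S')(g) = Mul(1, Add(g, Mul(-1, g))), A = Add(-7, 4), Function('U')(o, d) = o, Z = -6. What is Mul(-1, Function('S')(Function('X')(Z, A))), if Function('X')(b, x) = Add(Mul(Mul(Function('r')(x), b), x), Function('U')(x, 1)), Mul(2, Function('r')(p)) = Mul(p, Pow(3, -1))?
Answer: 0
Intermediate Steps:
Function('r')(p) = Mul(Rational(1, 6), p) (Function('r')(p) = Mul(Rational(1, 2), Mul(p, Pow(3, -1))) = Mul(Rational(1, 2), Mul(p, Rational(1, 3))) = Mul(Rational(1, 2), Mul(Rational(1, 3), p)) = Mul(Rational(1, 6), p))
A = -3
Function('X')(b, x) = Add(x, Mul(Rational(1, 6), b, Pow(x, 2))) (Function('X')(b, x) = Add(Mul(Mul(Mul(Rational(1, 6), x), b), x), x) = Add(Mul(Mul(Rational(1, 6), b, x), x), x) = Add(Mul(Rational(1, 6), b, Pow(x, 2)), x) = Add(x, Mul(Rational(1, 6), b, Pow(x, 2))))
Function('S')(g) = 0 (Function('S')(g) = Mul(1, 0) = 0)
Mul(-1, Function('S')(Function('X')(Z, A))) = Mul(-1, 0) = 0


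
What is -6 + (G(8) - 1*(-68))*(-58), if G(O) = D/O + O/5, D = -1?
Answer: -80711/20 ≈ -4035.6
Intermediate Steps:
G(O) = -1/O + O/5
-6 + (G(8) - 1*(-68))*(-58) = -6 + ((-1/8 + (1/5)*8) - 1*(-68))*(-58) = -6 + ((-1*1/8 + 8/5) + 68)*(-58) = -6 + ((-1/8 + 8/5) + 68)*(-58) = -6 + (59/40 + 68)*(-58) = -6 + (2779/40)*(-58) = -6 - 80591/20 = -80711/20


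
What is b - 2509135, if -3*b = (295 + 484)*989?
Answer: -8297836/3 ≈ -2.7659e+6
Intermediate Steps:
b = -770431/3 (b = -(295 + 484)*989/3 = -779*989/3 = -1/3*770431 = -770431/3 ≈ -2.5681e+5)
b - 2509135 = -770431/3 - 2509135 = -8297836/3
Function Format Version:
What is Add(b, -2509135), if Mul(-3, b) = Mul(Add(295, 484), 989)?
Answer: Rational(-8297836, 3) ≈ -2.7659e+6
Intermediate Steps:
b = Rational(-770431, 3) (b = Mul(Rational(-1, 3), Mul(Add(295, 484), 989)) = Mul(Rational(-1, 3), Mul(779, 989)) = Mul(Rational(-1, 3), 770431) = Rational(-770431, 3) ≈ -2.5681e+5)
Add(b, -2509135) = Add(Rational(-770431, 3), -2509135) = Rational(-8297836, 3)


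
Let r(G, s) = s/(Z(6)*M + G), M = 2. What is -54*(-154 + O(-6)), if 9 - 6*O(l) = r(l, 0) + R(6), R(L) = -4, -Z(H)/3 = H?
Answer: 8199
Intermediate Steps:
Z(H) = -3*H
r(G, s) = s/(-36 + G) (r(G, s) = s/(-3*6*2 + G) = s/(-18*2 + G) = s/(-36 + G))
O(l) = 13/6 (O(l) = 3/2 - (0/(-36 + l) - 4)/6 = 3/2 - (0 - 4)/6 = 3/2 - 1/6*(-4) = 3/2 + 2/3 = 13/6)
-54*(-154 + O(-6)) = -54*(-154 + 13/6) = -54*(-911/6) = 8199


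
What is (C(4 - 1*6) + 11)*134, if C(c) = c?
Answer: 1206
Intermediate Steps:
(C(4 - 1*6) + 11)*134 = ((4 - 1*6) + 11)*134 = ((4 - 6) + 11)*134 = (-2 + 11)*134 = 9*134 = 1206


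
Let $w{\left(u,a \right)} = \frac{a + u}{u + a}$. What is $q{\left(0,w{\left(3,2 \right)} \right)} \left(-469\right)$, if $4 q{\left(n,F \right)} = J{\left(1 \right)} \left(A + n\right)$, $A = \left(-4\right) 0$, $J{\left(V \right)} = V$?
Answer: $0$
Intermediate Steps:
$A = 0$
$w{\left(u,a \right)} = 1$ ($w{\left(u,a \right)} = \frac{a + u}{a + u} = 1$)
$q{\left(n,F \right)} = \frac{n}{4}$ ($q{\left(n,F \right)} = \frac{1 \left(0 + n\right)}{4} = \frac{1 n}{4} = \frac{n}{4}$)
$q{\left(0,w{\left(3,2 \right)} \right)} \left(-469\right) = \frac{1}{4} \cdot 0 \left(-469\right) = 0 \left(-469\right) = 0$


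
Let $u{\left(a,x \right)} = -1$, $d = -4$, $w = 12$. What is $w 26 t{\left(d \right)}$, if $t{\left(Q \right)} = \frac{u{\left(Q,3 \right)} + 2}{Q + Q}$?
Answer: $-39$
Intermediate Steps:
$t{\left(Q \right)} = \frac{1}{2 Q}$ ($t{\left(Q \right)} = \frac{-1 + 2}{Q + Q} = 1 \frac{1}{2 Q} = \frac{1}{2 Q}$)
$w 26 t{\left(d \right)} = 12 \cdot 26 \frac{1}{2 \left(-4\right)} = 312 \cdot \frac{1}{2} \left(- \frac{1}{4}\right) = 312 \left(- \frac{1}{8}\right) = -39$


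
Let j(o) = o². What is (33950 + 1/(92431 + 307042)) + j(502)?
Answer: 114230902243/399473 ≈ 2.8595e+5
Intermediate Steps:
(33950 + 1/(92431 + 307042)) + j(502) = (33950 + 1/(92431 + 307042)) + 502² = (33950 + 1/399473) + 252004 = 13562108351/399473 + 252004 = 114230902243/399473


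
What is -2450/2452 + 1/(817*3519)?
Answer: -3521901949/3524778198 ≈ -0.99918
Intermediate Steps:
-2450/2452 + 1/(817*3519) = -2450*1/2452 + (1/817)*(1/3519) = -1225/1226 + 1/2875023 = -3521901949/3524778198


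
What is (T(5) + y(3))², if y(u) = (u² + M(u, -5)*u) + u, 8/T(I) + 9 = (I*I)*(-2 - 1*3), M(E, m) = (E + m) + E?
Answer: 1002001/4489 ≈ 223.21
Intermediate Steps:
M(E, m) = m + 2*E
T(I) = 8/(-9 - 5*I²) (T(I) = 8/(-9 + (I*I)*(-2 - 1*3)) = 8/(-9 + I²*(-2 - 3)) = 8/(-9 + I²*(-5)) = 8/(-9 - 5*I²))
y(u) = u + u² + u*(-5 + 2*u) (y(u) = (u² + (-5 + 2*u)*u) + u = (u² + u*(-5 + 2*u)) + u = u + u² + u*(-5 + 2*u))
(T(5) + y(3))² = (-8/(9 + 5*5²) + 3*(-4 + 3*3))² = (-8/(9 + 5*25) + 3*(-4 + 9))² = (-8/(9 + 125) + 3*5)² = (-8/134 + 15)² = (-8*1/134 + 15)² = (-4/67 + 15)² = (1001/67)² = 1002001/4489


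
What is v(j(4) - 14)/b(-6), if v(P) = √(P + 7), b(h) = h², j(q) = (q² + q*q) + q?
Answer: √29/36 ≈ 0.14959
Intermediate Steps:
j(q) = q + 2*q² (j(q) = (q² + q²) + q = 2*q² + q = q + 2*q²)
v(P) = √(7 + P)
v(j(4) - 14)/b(-6) = √(7 + (4*(1 + 2*4) - 14))/((-6)²) = √(7 + (4*(1 + 8) - 14))/36 = √(7 + (4*9 - 14))*(1/36) = √(7 + (36 - 14))*(1/36) = √(7 + 22)*(1/36) = √29*(1/36) = √29/36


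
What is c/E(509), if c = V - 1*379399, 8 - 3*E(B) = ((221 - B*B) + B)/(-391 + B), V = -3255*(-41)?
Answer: -87064176/259295 ≈ -335.77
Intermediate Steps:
V = 133455
E(B) = 8/3 - (221 + B - B**2)/(3*(-391 + B)) (E(B) = 8/3 - ((221 - B*B) + B)/(3*(-391 + B)) = 8/3 - ((221 - B**2) + B)/(3*(-391 + B)) = 8/3 - (221 + B - B**2)/(3*(-391 + B)))
c = -245944 (c = 133455 - 1*379399 = 133455 - 379399 = -245944)
c/E(509) = -245944*3*(-391 + 509)/(-3349 + 509**2 + 7*509) = -245944*354/(-3349 + 259081 + 3563) = -245944/((1/3)*(1/118)*259295) = -245944/259295/354 = -245944*354/259295 = -87064176/259295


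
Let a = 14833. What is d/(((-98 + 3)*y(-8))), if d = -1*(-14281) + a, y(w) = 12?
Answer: -14557/570 ≈ -25.539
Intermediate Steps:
d = 29114 (d = -1*(-14281) + 14833 = 14281 + 14833 = 29114)
d/(((-98 + 3)*y(-8))) = 29114/(((-98 + 3)*12)) = 29114/((-95*12)) = 29114/(-1140) = 29114*(-1/1140) = -14557/570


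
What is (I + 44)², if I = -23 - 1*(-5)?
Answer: 676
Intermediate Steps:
I = -18 (I = -23 + 5 = -18)
(I + 44)² = (-18 + 44)² = 26² = 676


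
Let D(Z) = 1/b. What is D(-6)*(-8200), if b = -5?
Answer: 1640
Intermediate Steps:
D(Z) = -⅕ (D(Z) = 1/(-5) = -⅕)
D(-6)*(-8200) = -⅕*(-8200) = 1640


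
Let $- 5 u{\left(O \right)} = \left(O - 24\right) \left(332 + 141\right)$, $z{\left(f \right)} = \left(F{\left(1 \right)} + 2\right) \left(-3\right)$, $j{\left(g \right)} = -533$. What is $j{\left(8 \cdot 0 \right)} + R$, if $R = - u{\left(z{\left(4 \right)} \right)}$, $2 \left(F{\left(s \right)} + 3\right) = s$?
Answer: $- \frac{5323}{2} \approx -2661.5$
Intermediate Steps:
$F{\left(s \right)} = -3 + \frac{s}{2}$
$z{\left(f \right)} = \frac{3}{2}$ ($z{\left(f \right)} = \left(\left(-3 + \frac{1}{2} \cdot 1\right) + 2\right) \left(-3\right) = \left(\left(-3 + \frac{1}{2}\right) + 2\right) \left(-3\right) = \left(- \frac{5}{2} + 2\right) \left(-3\right) = \left(- \frac{1}{2}\right) \left(-3\right) = \frac{3}{2}$)
$u{\left(O \right)} = \frac{11352}{5} - \frac{473 O}{5}$ ($u{\left(O \right)} = - \frac{\left(O - 24\right) \left(332 + 141\right)}{5} = - \frac{\left(-24 + O\right) 473}{5} = - \frac{-11352 + 473 O}{5} = \frac{11352}{5} - \frac{473 O}{5}$)
$R = - \frac{4257}{2}$ ($R = - (\frac{11352}{5} - \frac{1419}{10}) = \left(-1\right) \frac{4257}{2} = - \frac{4257}{2} \approx -2128.5$)
$j{\left(8 \cdot 0 \right)} + R = -533 - \frac{4257}{2} = - \frac{5323}{2}$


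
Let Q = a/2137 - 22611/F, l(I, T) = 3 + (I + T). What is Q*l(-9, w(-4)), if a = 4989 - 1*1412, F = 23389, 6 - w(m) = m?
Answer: 141370984/49982293 ≈ 2.8284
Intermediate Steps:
w(m) = 6 - m
l(I, T) = 3 + I + T
a = 3577 (a = 4989 - 1412 = 3577)
Q = 35342746/49982293 (Q = 3577/2137 - 22611/23389 = 35342746/49982293 ≈ 0.70711)
Q*l(-9, w(-4)) = 35342746*(3 - 9 + (6 - 1*(-4)))/49982293 = 35342746*(3 - 9 + (6 + 4))/49982293 = 35342746*(3 - 9 + 10)/49982293 = (35342746/49982293)*4 = 141370984/49982293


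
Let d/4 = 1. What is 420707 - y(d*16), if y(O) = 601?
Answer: 420106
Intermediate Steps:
d = 4 (d = 4*1 = 4)
420707 - y(d*16) = 420707 - 1*601 = 420707 - 601 = 420106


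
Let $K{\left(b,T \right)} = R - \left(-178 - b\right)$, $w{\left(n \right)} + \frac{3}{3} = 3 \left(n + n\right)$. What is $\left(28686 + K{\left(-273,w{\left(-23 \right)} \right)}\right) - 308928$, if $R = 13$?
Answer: $-280324$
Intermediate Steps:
$w{\left(n \right)} = -1 + 6 n$ ($w{\left(n \right)} = -1 + 3 \left(n + n\right) = -1 + 3 \cdot 2 n = -1 + 6 n$)
$K{\left(b,T \right)} = 191 + b$ ($K{\left(b,T \right)} = 13 - \left(-178 - b\right) = 13 + \left(178 + b\right) = 191 + b$)
$\left(28686 + K{\left(-273,w{\left(-23 \right)} \right)}\right) - 308928 = \left(28686 + \left(191 - 273\right)\right) - 308928 = \left(28686 - 82\right) - 308928 = 28604 - 308928 = -280324$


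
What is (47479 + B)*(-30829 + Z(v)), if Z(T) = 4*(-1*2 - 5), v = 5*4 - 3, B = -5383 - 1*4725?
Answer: -1153156947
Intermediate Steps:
B = -10108 (B = -5383 - 4725 = -10108)
v = 17 (v = 20 - 3 = 17)
Z(T) = -28 (Z(T) = 4*(-2 - 5) = 4*(-7) = -28)
(47479 + B)*(-30829 + Z(v)) = (47479 - 10108)*(-30829 - 28) = 37371*(-30857) = -1153156947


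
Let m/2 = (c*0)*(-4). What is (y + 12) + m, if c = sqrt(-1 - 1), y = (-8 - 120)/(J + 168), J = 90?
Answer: 1484/129 ≈ 11.504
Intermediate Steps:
y = -64/129 (y = (-8 - 120)/(90 + 168) = -128/258 = -128*1/258 = -64/129 ≈ -0.49612)
c = I*sqrt(2) (c = sqrt(-2) = I*sqrt(2) ≈ 1.4142*I)
m = 0 (m = 2*(((I*sqrt(2))*0)*(-4)) = 2*(0*(-4)) = 2*0 = 0)
(y + 12) + m = (-64/129 + 12) + 0 = 1484/129 + 0 = 1484/129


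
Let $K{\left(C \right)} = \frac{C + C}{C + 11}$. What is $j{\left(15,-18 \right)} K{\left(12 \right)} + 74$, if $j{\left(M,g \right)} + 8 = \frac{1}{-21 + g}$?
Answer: $\frac{19622}{299} \approx 65.625$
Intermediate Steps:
$K{\left(C \right)} = \frac{2 C}{11 + C}$
$j{\left(M,g \right)} = -8 + \frac{1}{-21 + g}$
$j{\left(15,-18 \right)} K{\left(12 \right)} + 74 = \frac{169 - -144}{-21 - 18} \cdot 2 \cdot 12 \frac{1}{11 + 12} + 74 = \frac{169 + 144}{-39} \cdot 2 \cdot 12 \cdot \frac{1}{23} + 74 = \left(- \frac{1}{39}\right) 313 \cdot 2 \cdot 12 \cdot \frac{1}{23} + 74 = \left(- \frac{313}{39}\right) \frac{24}{23} + 74 = - \frac{2504}{299} + 74 = \frac{19622}{299}$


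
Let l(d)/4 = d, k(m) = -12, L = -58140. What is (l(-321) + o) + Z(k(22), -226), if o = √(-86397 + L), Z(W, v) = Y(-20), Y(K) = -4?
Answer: -1288 + I*√144537 ≈ -1288.0 + 380.18*I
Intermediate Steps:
l(d) = 4*d
Z(W, v) = -4
o = I*√144537 (o = √(-86397 - 58140) = √(-144537) = I*√144537 ≈ 380.18*I)
(l(-321) + o) + Z(k(22), -226) = (4*(-321) + I*√144537) - 4 = (-1284 + I*√144537) - 4 = -1288 + I*√144537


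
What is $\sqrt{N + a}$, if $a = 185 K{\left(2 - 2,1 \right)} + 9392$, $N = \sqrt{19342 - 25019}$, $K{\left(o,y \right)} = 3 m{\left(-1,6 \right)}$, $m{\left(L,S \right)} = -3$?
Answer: $\sqrt{7727 + i \sqrt{5677}} \approx 87.904 + 0.4286 i$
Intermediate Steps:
$K{\left(o,y \right)} = -9$ ($K{\left(o,y \right)} = 3 \left(-3\right) = -9$)
$N = i \sqrt{5677}$ ($N = \sqrt{-5677} = i \sqrt{5677} \approx 75.346 i$)
$a = 7727$ ($a = 185 \left(-9\right) + 9392 = -1665 + 9392 = 7727$)
$\sqrt{N + a} = \sqrt{i \sqrt{5677} + 7727} = \sqrt{7727 + i \sqrt{5677}}$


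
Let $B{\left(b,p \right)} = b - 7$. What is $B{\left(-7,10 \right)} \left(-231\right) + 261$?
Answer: $3495$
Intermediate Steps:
$B{\left(b,p \right)} = -7 + b$ ($B{\left(b,p \right)} = b - 7 = -7 + b$)
$B{\left(-7,10 \right)} \left(-231\right) + 261 = \left(-7 - 7\right) \left(-231\right) + 261 = \left(-14\right) \left(-231\right) + 261 = 3234 + 261 = 3495$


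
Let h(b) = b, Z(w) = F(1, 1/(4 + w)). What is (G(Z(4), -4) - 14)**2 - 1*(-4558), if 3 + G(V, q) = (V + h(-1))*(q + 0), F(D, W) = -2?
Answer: 4583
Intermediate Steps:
Z(w) = -2
G(V, q) = -3 + q*(-1 + V) (G(V, q) = -3 + (V - 1)*(q + 0) = -3 + (-1 + V)*q = -3 + q*(-1 + V))
(G(Z(4), -4) - 14)**2 - 1*(-4558) = ((-3 - 1*(-4) - 2*(-4)) - 14)**2 - 1*(-4558) = ((-3 + 4 + 8) - 14)**2 + 4558 = (9 - 14)**2 + 4558 = (-5)**2 + 4558 = 25 + 4558 = 4583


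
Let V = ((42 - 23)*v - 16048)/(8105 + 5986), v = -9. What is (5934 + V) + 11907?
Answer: 35911616/2013 ≈ 17840.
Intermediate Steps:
V = -2317/2013 (V = ((42 - 23)*(-9) - 16048)/(8105 + 5986) = (19*(-9) - 16048)/14091 = (-171 - 16048)*(1/14091) = -16219*1/14091 = -2317/2013 ≈ -1.1510)
(5934 + V) + 11907 = (5934 - 2317/2013) + 11907 = 11942825/2013 + 11907 = 35911616/2013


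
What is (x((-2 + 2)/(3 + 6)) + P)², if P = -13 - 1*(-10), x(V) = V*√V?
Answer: 9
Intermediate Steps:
x(V) = V^(3/2)
P = -3 (P = -13 + 10 = -3)
(x((-2 + 2)/(3 + 6)) + P)² = (((-2 + 2)/(3 + 6))^(3/2) - 3)² = ((0/9)^(3/2) - 3)² = ((0*(⅑))^(3/2) - 3)² = (0^(3/2) - 3)² = (0 - 3)² = (-3)² = 9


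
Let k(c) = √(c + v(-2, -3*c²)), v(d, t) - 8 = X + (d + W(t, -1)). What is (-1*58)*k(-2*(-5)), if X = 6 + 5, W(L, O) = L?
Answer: -58*I*√273 ≈ -958.32*I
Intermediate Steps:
X = 11
v(d, t) = 19 + d + t (v(d, t) = 8 + (11 + (d + t)) = 8 + (11 + d + t) = 19 + d + t)
k(c) = √(17 + c - 3*c²) (k(c) = √(c + (19 - 2 - 3*c²)) = √(c + (17 - 3*c²)) = √(17 + c - 3*c²))
(-1*58)*k(-2*(-5)) = (-1*58)*√(17 - 2*(-5) - 3*(-2*(-5))²) = -58*√(17 + 10 - 3*10²) = -58*√(17 + 10 - 3*100) = -58*√(17 + 10 - 300) = -58*I*√273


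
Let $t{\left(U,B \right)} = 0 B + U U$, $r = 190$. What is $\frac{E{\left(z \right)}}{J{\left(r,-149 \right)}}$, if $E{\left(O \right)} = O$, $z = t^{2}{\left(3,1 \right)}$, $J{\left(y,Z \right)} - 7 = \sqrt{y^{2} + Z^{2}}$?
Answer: $- \frac{567}{58252} + \frac{81 \sqrt{58301}}{58252} \approx 0.32601$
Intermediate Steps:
$J{\left(y,Z \right)} = 7 + \sqrt{Z^{2} + y^{2}}$ ($J{\left(y,Z \right)} = 7 + \sqrt{y^{2} + Z^{2}} = 7 + \sqrt{Z^{2} + y^{2}}$)
$t{\left(U,B \right)} = U^{2}$ ($t{\left(U,B \right)} = 0 + U^{2} = U^{2}$)
$z = 81$ ($z = \left(3^{2}\right)^{2} = 9^{2} = 81$)
$\frac{E{\left(z \right)}}{J{\left(r,-149 \right)}} = \frac{81}{7 + \sqrt{\left(-149\right)^{2} + 190^{2}}} = \frac{81}{7 + \sqrt{22201 + 36100}} = \frac{81}{7 + \sqrt{58301}}$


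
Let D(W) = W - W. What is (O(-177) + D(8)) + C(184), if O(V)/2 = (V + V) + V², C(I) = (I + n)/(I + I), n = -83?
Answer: 22797701/368 ≈ 61950.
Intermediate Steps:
D(W) = 0
C(I) = (-83 + I)/(2*I) (C(I) = (I - 83)/(I + I) = (-83 + I)/((2*I)) = (-83 + I)*(1/(2*I)) = (-83 + I)/(2*I))
O(V) = 2*V² + 4*V (O(V) = 2*((V + V) + V²) = 2*(2*V + V²) = 2*(V² + 2*V) = 2*V² + 4*V)
(O(-177) + D(8)) + C(184) = (2*(-177)*(2 - 177) + 0) + (½)*(-83 + 184)/184 = (2*(-177)*(-175) + 0) + (½)*(1/184)*101 = (61950 + 0) + 101/368 = 61950 + 101/368 = 22797701/368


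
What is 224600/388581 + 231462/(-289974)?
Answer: -4135595837/18779731149 ≈ -0.22022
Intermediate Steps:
224600/388581 + 231462/(-289974) = 224600*(1/388581) + 231462*(-1/289974) = 224600/388581 - 38577/48329 = -4135595837/18779731149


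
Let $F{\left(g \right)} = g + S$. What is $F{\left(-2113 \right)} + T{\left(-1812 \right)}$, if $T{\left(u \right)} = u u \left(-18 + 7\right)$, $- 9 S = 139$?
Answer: $- \frac{325070212}{9} \approx -3.6119 \cdot 10^{7}$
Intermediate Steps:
$S = - \frac{139}{9}$ ($S = \left(- \frac{1}{9}\right) 139 = - \frac{139}{9} \approx -15.444$)
$T{\left(u \right)} = - 11 u^{2}$ ($T{\left(u \right)} = u^{2} \left(-11\right) = - 11 u^{2}$)
$F{\left(g \right)} = - \frac{139}{9} + g$ ($F{\left(g \right)} = g - \frac{139}{9} = - \frac{139}{9} + g$)
$F{\left(-2113 \right)} + T{\left(-1812 \right)} = \left(- \frac{139}{9} - 2113\right) - 11 \left(-1812\right)^{2} = - \frac{19156}{9} - 36116784 = - \frac{325070212}{9}$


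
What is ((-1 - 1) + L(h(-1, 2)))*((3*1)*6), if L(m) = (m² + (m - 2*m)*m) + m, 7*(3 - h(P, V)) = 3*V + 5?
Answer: -72/7 ≈ -10.286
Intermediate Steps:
h(P, V) = 16/7 - 3*V/7 (h(P, V) = 3 - (3*V + 5)/7 = 3 - (5 + 3*V)/7 = 3 + (-5/7 - 3*V/7) = 16/7 - 3*V/7)
L(m) = m (L(m) = (m² + (-m)*m) + m = (m² - m²) + m = 0 + m = m)
((-1 - 1) + L(h(-1, 2)))*((3*1)*6) = ((-1 - 1) + (16/7 - 3/7*2))*((3*1)*6) = (-2 + (16/7 - 6/7))*(3*6) = (-2 + 10/7)*18 = -4/7*18 = -72/7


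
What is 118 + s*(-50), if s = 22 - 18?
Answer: -82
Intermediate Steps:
s = 4
118 + s*(-50) = 118 + 4*(-50) = 118 - 200 = -82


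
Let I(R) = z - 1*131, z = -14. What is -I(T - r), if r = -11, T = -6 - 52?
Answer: 145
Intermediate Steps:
T = -58
I(R) = -145 (I(R) = -14 - 1*131 = -14 - 131 = -145)
-I(T - r) = -1*(-145) = 145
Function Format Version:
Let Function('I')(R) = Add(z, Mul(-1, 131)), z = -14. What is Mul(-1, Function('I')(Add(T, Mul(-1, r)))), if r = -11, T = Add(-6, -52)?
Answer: 145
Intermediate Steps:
T = -58
Function('I')(R) = -145 (Function('I')(R) = Add(-14, Mul(-1, 131)) = Add(-14, -131) = -145)
Mul(-1, Function('I')(Add(T, Mul(-1, r)))) = Mul(-1, -145) = 145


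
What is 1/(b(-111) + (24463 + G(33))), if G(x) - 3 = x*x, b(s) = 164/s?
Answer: 111/2836441 ≈ 3.9134e-5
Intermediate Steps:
G(x) = 3 + x² (G(x) = 3 + x*x = 3 + x²)
1/(b(-111) + (24463 + G(33))) = 1/(164/(-111) + (24463 + (3 + 33²))) = 1/(164*(-1/111) + (24463 + (3 + 1089))) = 1/(-164/111 + (24463 + 1092)) = 1/(-164/111 + 25555) = 1/(2836441/111) = 111/2836441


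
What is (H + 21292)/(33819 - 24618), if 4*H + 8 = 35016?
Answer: 30044/9201 ≈ 3.2653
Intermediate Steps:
H = 8752 (H = -2 + (1/4)*35016 = -2 + 8754 = 8752)
(H + 21292)/(33819 - 24618) = (8752 + 21292)/(33819 - 24618) = 30044/9201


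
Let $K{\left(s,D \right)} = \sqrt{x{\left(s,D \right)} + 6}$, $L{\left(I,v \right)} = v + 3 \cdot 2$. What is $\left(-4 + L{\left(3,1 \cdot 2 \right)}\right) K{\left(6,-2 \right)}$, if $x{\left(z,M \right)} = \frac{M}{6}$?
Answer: $\frac{4 \sqrt{51}}{3} \approx 9.5219$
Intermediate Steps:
$x{\left(z,M \right)} = \frac{M}{6}$ ($x{\left(z,M \right)} = M \frac{1}{6} = \frac{M}{6}$)
$L{\left(I,v \right)} = 6 + v$ ($L{\left(I,v \right)} = v + 6 = 6 + v$)
$K{\left(s,D \right)} = \sqrt{6 + \frac{D}{6}}$ ($K{\left(s,D \right)} = \sqrt{\frac{D}{6} + 6} = \sqrt{6 + \frac{D}{6}}$)
$\left(-4 + L{\left(3,1 \cdot 2 \right)}\right) K{\left(6,-2 \right)} = \left(-4 + \left(6 + 1 \cdot 2\right)\right) \frac{\sqrt{216 + 6 \left(-2\right)}}{6} = \left(-4 + \left(6 + 2\right)\right) \frac{\sqrt{216 - 12}}{6} = \left(-4 + 8\right) \frac{\sqrt{204}}{6} = 4 \frac{2 \sqrt{51}}{6} = 4 \frac{\sqrt{51}}{3} = \frac{4 \sqrt{51}}{3}$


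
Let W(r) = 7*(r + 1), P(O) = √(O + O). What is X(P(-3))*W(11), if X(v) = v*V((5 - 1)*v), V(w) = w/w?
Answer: 84*I*√6 ≈ 205.76*I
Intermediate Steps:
P(O) = √2*√O (P(O) = √(2*O) = √2*√O)
W(r) = 7 + 7*r (W(r) = 7*(1 + r) = 7 + 7*r)
V(w) = 1
X(v) = v (X(v) = v*1 = v)
X(P(-3))*W(11) = (√2*√(-3))*(7 + 7*11) = (√2*(I*√3))*(7 + 77) = (I*√6)*84 = 84*I*√6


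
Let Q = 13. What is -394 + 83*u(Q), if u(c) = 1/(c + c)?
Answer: -10161/26 ≈ -390.81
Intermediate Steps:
u(c) = 1/(2*c)
-394 + 83*u(Q) = -394 + 83*((1/2)/13) = -394 + 83*((1/2)*(1/13)) = -394 + 83*(1/26) = -394 + 83/26 = -10161/26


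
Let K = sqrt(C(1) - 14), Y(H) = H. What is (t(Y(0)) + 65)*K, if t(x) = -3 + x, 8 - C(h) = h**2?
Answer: 62*I*sqrt(7) ≈ 164.04*I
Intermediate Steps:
C(h) = 8 - h**2
K = I*sqrt(7) (K = sqrt((8 - 1*1**2) - 14) = sqrt((8 - 1*1) - 14) = sqrt((8 - 1) - 14) = sqrt(7 - 14) = sqrt(-7) = I*sqrt(7) ≈ 2.6458*I)
(t(Y(0)) + 65)*K = ((-3 + 0) + 65)*(I*sqrt(7)) = (-3 + 65)*(I*sqrt(7)) = 62*(I*sqrt(7)) = 62*I*sqrt(7)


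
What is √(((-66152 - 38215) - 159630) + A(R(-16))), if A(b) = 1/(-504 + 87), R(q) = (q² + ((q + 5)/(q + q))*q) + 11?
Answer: 5*I*√1836246990/417 ≈ 513.81*I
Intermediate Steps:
R(q) = 27/2 + q² + q/2 (R(q) = (q² + ((5 + q)/((2*q)))*q) + 11 = (q² + ((5 + q)*(1/(2*q)))*q) + 11 = (q² + ((5 + q)/(2*q))*q) + 11 = (q² + (5/2 + q/2)) + 11 = (5/2 + q² + q/2) + 11 = 27/2 + q² + q/2)
A(b) = -1/417 (A(b) = 1/(-417) = -1/417)
√(((-66152 - 38215) - 159630) + A(R(-16))) = √(((-66152 - 38215) - 159630) - 1/417) = √((-104367 - 159630) - 1/417) = √(-263997 - 1/417) = √(-110086750/417) = 5*I*√1836246990/417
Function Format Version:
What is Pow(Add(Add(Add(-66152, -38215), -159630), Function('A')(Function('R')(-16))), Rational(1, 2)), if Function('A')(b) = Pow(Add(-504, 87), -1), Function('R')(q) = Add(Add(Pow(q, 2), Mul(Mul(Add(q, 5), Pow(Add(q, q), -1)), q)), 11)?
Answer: Mul(Rational(5, 417), I, Pow(1836246990, Rational(1, 2))) ≈ Mul(513.81, I)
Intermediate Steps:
Function('R')(q) = Add(Rational(27, 2), Pow(q, 2), Mul(Rational(1, 2), q)) (Function('R')(q) = Add(Add(Pow(q, 2), Mul(Mul(Add(5, q), Pow(Mul(2, q), -1)), q)), 11) = Add(Add(Pow(q, 2), Mul(Mul(Add(5, q), Mul(Rational(1, 2), Pow(q, -1))), q)), 11) = Add(Add(Pow(q, 2), Mul(Mul(Rational(1, 2), Pow(q, -1), Add(5, q)), q)), 11) = Add(Add(Pow(q, 2), Add(Rational(5, 2), Mul(Rational(1, 2), q))), 11) = Add(Add(Rational(5, 2), Pow(q, 2), Mul(Rational(1, 2), q)), 11) = Add(Rational(27, 2), Pow(q, 2), Mul(Rational(1, 2), q)))
Function('A')(b) = Rational(-1, 417) (Function('A')(b) = Pow(-417, -1) = Rational(-1, 417))
Pow(Add(Add(Add(-66152, -38215), -159630), Function('A')(Function('R')(-16))), Rational(1, 2)) = Pow(Add(Add(Add(-66152, -38215), -159630), Rational(-1, 417)), Rational(1, 2)) = Pow(Add(Add(-104367, -159630), Rational(-1, 417)), Rational(1, 2)) = Pow(Add(-263997, Rational(-1, 417)), Rational(1, 2)) = Pow(Rational(-110086750, 417), Rational(1, 2)) = Mul(Rational(5, 417), I, Pow(1836246990, Rational(1, 2)))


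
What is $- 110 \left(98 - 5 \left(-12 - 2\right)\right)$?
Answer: $-18480$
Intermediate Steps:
$- 110 \left(98 - 5 \left(-12 - 2\right)\right) = - 110 \left(98 - -70\right) = - 110 \left(98 + 70\right) = \left(-110\right) 168 = -18480$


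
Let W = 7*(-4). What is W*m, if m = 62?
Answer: -1736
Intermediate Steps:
W = -28
W*m = -28*62 = -1736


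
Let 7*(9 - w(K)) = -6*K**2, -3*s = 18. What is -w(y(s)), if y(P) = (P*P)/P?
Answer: -279/7 ≈ -39.857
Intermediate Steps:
s = -6 (s = -1/3*18 = -6)
y(P) = P (y(P) = P**2/P = P)
w(K) = 9 + 6*K**2/7 (w(K) = 9 - (-6)*K**2/7 = 9 + 6*K**2/7)
-w(y(s)) = -(9 + (6/7)*(-6)**2) = -(9 + (6/7)*36) = -(9 + 216/7) = -1*279/7 = -279/7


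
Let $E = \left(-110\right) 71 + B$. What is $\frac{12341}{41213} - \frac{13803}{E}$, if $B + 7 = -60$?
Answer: $\frac{666073096}{324634801} \approx 2.0518$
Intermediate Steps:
$B = -67$ ($B = -7 - 60 = -67$)
$E = -7877$ ($E = \left(-110\right) 71 - 67 = -7810 - 67 = -7877$)
$\frac{12341}{41213} - \frac{13803}{E} = \frac{12341}{41213} - \frac{13803}{-7877} = 12341 \cdot \frac{1}{41213} - - \frac{13803}{7877} = \frac{12341}{41213} + \frac{13803}{7877} = \frac{666073096}{324634801}$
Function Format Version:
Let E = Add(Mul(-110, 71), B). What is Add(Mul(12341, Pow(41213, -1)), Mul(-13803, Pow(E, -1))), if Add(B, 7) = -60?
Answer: Rational(666073096, 324634801) ≈ 2.0518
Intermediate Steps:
B = -67 (B = Add(-7, -60) = -67)
E = -7877 (E = Add(Mul(-110, 71), -67) = Add(-7810, -67) = -7877)
Add(Mul(12341, Pow(41213, -1)), Mul(-13803, Pow(E, -1))) = Add(Mul(12341, Pow(41213, -1)), Mul(-13803, Pow(-7877, -1))) = Add(Mul(12341, Rational(1, 41213)), Mul(-13803, Rational(-1, 7877))) = Add(Rational(12341, 41213), Rational(13803, 7877)) = Rational(666073096, 324634801)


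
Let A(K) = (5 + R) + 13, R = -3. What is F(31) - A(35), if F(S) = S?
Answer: 16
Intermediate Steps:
A(K) = 15 (A(K) = (5 - 3) + 13 = 2 + 13 = 15)
F(31) - A(35) = 31 - 1*15 = 31 - 15 = 16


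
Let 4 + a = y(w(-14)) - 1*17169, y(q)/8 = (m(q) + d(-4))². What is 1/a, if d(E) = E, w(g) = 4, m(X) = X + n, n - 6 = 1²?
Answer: -1/16781 ≈ -5.9591e-5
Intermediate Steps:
n = 7 (n = 6 + 1² = 6 + 1 = 7)
m(X) = 7 + X (m(X) = X + 7 = 7 + X)
y(q) = 8*(3 + q)² (y(q) = 8*((7 + q) - 4)² = 8*(3 + q)²)
a = -16781 (a = -4 + (8*(3 + 4)² - 1*17169) = -4 + (8*7² - 17169) = -4 + (8*49 - 17169) = -4 + (392 - 17169) = -4 - 16777 = -16781)
1/a = 1/(-16781) = -1/16781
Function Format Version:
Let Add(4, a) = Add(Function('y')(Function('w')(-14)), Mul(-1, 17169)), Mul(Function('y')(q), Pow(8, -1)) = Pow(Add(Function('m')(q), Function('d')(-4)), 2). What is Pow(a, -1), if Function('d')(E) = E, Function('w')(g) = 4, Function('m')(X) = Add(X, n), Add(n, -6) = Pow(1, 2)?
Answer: Rational(-1, 16781) ≈ -5.9591e-5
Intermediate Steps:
n = 7 (n = Add(6, Pow(1, 2)) = Add(6, 1) = 7)
Function('m')(X) = Add(7, X) (Function('m')(X) = Add(X, 7) = Add(7, X))
Function('y')(q) = Mul(8, Pow(Add(3, q), 2)) (Function('y')(q) = Mul(8, Pow(Add(Add(7, q), -4), 2)) = Mul(8, Pow(Add(3, q), 2)))
a = -16781 (a = Add(-4, Add(Mul(8, Pow(Add(3, 4), 2)), Mul(-1, 17169))) = Add(-4, Add(Mul(8, Pow(7, 2)), -17169)) = Add(-4, Add(Mul(8, 49), -17169)) = Add(-4, Add(392, -17169)) = Add(-4, -16777) = -16781)
Pow(a, -1) = Pow(-16781, -1) = Rational(-1, 16781)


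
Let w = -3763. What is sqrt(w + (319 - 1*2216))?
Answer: 2*I*sqrt(1415) ≈ 75.233*I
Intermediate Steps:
sqrt(w + (319 - 1*2216)) = sqrt(-3763 + (319 - 1*2216)) = sqrt(-3763 + (319 - 2216)) = sqrt(-3763 - 1897) = sqrt(-5660) = 2*I*sqrt(1415)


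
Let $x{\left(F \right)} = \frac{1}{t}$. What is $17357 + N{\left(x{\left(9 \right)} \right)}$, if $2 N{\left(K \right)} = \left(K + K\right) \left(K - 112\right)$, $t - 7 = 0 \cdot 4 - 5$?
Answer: $\frac{69205}{4} \approx 17301.0$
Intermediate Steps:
$t = 2$ ($t = 7 + \left(0 \cdot 4 - 5\right) = 7 + \left(0 - 5\right) = 7 - 5 = 2$)
$x{\left(F \right)} = \frac{1}{2}$
$N{\left(K \right)} = K \left(-112 + K\right)$ ($N{\left(K \right)} = \frac{\left(K + K\right) \left(K - 112\right)}{2} = \frac{2 K \left(-112 + K\right)}{2} = K \left(-112 + K\right)$)
$17357 + N{\left(x{\left(9 \right)} \right)} = 17357 + \frac{-112 + \frac{1}{2}}{2} = 17357 + \frac{1}{2} \left(- \frac{223}{2}\right) = 17357 - \frac{223}{4} = \frac{69205}{4}$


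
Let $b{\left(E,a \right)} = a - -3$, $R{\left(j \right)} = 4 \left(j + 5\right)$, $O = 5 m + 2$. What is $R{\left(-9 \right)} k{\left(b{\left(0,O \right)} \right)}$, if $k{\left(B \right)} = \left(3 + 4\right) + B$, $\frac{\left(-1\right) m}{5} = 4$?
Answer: $1408$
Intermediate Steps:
$m = -20$ ($m = \left(-5\right) 4 = -20$)
$O = -98$ ($O = 5 \left(-20\right) + 2 = -100 + 2 = -98$)
$R{\left(j \right)} = 20 + 4 j$ ($R{\left(j \right)} = 4 \left(5 + j\right) = 20 + 4 j$)
$b{\left(E,a \right)} = 3 + a$ ($b{\left(E,a \right)} = a + 3 = 3 + a$)
$k{\left(B \right)} = 7 + B$
$R{\left(-9 \right)} k{\left(b{\left(0,O \right)} \right)} = \left(20 + 4 \left(-9\right)\right) \left(7 + \left(3 - 98\right)\right) = \left(20 - 36\right) \left(7 - 95\right) = \left(-16\right) \left(-88\right) = 1408$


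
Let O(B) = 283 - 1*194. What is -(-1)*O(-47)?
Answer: 89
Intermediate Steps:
O(B) = 89 (O(B) = 283 - 194 = 89)
-(-1)*O(-47) = -(-1)*89 = -1*(-89) = 89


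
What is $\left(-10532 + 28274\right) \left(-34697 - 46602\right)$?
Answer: $-1442406858$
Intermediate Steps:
$\left(-10532 + 28274\right) \left(-34697 - 46602\right) = 17742 \left(-81299\right) = -1442406858$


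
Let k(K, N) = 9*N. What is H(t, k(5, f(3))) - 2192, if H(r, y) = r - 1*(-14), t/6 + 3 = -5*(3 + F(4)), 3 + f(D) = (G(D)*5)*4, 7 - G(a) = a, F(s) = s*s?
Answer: -2766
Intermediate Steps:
F(s) = s**2
G(a) = 7 - a
f(D) = 137 - 20*D (f(D) = -3 + ((7 - D)*5)*4 = -3 + (35 - 5*D)*4 = -3 + (140 - 20*D) = 137 - 20*D)
t = -588 (t = -18 + 6*(-5*(3 + 4**2)) = -18 + 6*(-5*(3 + 16)) = -18 + 6*(-5*19) = -18 + 6*(-95) = -18 - 570 = -588)
H(r, y) = 14 + r (H(r, y) = r + 14 = 14 + r)
H(t, k(5, f(3))) - 2192 = (14 - 588) - 2192 = -574 - 2192 = -2766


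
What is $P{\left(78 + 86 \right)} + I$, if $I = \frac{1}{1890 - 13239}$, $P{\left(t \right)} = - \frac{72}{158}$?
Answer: $- \frac{408643}{896571} \approx -0.45578$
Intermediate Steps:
$P{\left(t \right)} = - \frac{36}{79}$ ($P{\left(t \right)} = \left(-72\right) \frac{1}{158} = - \frac{36}{79}$)
$I = - \frac{1}{11349}$ ($I = \frac{1}{-11349} = - \frac{1}{11349} \approx -8.8113 \cdot 10^{-5}$)
$P{\left(78 + 86 \right)} + I = - \frac{36}{79} - \frac{1}{11349} = - \frac{408643}{896571}$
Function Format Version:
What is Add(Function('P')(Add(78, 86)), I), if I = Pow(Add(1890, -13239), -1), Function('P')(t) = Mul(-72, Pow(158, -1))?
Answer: Rational(-408643, 896571) ≈ -0.45578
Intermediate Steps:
Function('P')(t) = Rational(-36, 79) (Function('P')(t) = Mul(-72, Rational(1, 158)) = Rational(-36, 79))
I = Rational(-1, 11349) (I = Pow(-11349, -1) = Rational(-1, 11349) ≈ -8.8113e-5)
Add(Function('P')(Add(78, 86)), I) = Add(Rational(-36, 79), Rational(-1, 11349)) = Rational(-408643, 896571)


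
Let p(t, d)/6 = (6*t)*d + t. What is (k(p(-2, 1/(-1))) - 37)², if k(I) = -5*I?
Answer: 113569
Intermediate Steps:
p(t, d) = 6*t + 36*d*t (p(t, d) = 6*((6*t)*d + t) = 6*(6*d*t + t) = 6*(t + 6*d*t) = 6*t + 36*d*t)
(k(p(-2, 1/(-1))) - 37)² = (-30*(-2)*(1 + 6/(-1)) - 37)² = (-30*(-2)*(1 + 6*(-1)) - 37)² = (-30*(-2)*(1 - 6) - 37)² = (-30*(-2)*(-5) - 37)² = (-5*60 - 37)² = (-300 - 37)² = (-337)² = 113569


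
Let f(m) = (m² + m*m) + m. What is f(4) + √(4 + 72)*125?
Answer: 36 + 250*√19 ≈ 1125.7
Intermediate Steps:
f(m) = m + 2*m² (f(m) = (m² + m²) + m = 2*m² + m = m + 2*m²)
f(4) + √(4 + 72)*125 = 4*(1 + 2*4) + √(4 + 72)*125 = 4*(1 + 8) + √76*125 = 4*9 + (2*√19)*125 = 36 + 250*√19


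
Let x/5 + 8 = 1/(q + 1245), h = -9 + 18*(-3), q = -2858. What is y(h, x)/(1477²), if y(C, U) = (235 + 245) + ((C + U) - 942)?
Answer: -911350/3518806277 ≈ -0.00025899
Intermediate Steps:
h = -63 (h = -9 - 54 = -63)
x = -64525/1613 (x = -40 + 5/(-2858 + 1245) = -40 + 5/(-1613) = -40 + 5*(-1/1613) = -40 - 5/1613 = -64525/1613 ≈ -40.003)
y(C, U) = -462 + C + U (y(C, U) = 480 + (-942 + C + U) = -462 + C + U)
y(h, x)/(1477²) = (-462 - 63 - 64525/1613)/(1477²) = -911350/1613/2181529 = -911350/1613*1/2181529 = -911350/3518806277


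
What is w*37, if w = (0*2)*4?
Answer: 0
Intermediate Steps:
w = 0 (w = 0*4 = 0)
w*37 = 0*37 = 0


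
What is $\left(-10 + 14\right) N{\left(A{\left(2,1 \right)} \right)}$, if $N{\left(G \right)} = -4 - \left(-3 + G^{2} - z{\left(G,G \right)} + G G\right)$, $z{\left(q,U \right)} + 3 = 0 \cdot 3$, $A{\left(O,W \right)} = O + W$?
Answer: $-88$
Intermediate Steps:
$z{\left(q,U \right)} = -3$ ($z{\left(q,U \right)} = -3 + 0 \cdot 3 = -3 + 0 = -3$)
$N{\left(G \right)} = -4 - 2 G^{2}$ ($N{\left(G \right)} = -4 - \left(G^{2} + G G\right) = -4 - 2 G^{2}$)
$\left(-10 + 14\right) N{\left(A{\left(2,1 \right)} \right)} = \left(-10 + 14\right) \left(-4 - 2 \left(2 + 1\right)^{2}\right) = 4 \left(-4 - 2 \cdot 3^{2}\right) = 4 \left(-4 - 18\right) = 4 \left(-22\right) = -88$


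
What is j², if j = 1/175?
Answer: 1/30625 ≈ 3.2653e-5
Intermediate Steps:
j = 1/175 ≈ 0.0057143
j² = (1/175)² = 1/30625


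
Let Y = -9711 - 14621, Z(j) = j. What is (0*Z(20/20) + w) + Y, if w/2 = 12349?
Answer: 366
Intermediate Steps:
Y = -24332
w = 24698 (w = 2*12349 = 24698)
(0*Z(20/20) + w) + Y = (0*(20/20) + 24698) - 24332 = (0*(20*(1/20)) + 24698) - 24332 = (0*1 + 24698) - 24332 = (0 + 24698) - 24332 = 24698 - 24332 = 366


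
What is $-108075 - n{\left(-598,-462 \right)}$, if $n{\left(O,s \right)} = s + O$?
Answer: $-107015$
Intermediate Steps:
$n{\left(O,s \right)} = O + s$
$-108075 - n{\left(-598,-462 \right)} = -108075 - \left(-598 - 462\right) = -108075 - -1060 = -108075 + 1060 = -107015$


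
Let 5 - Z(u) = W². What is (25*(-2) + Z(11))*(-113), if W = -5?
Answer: 7910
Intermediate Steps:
Z(u) = -20 (Z(u) = 5 - 1*(-5)² = 5 - 1*25 = 5 - 25 = -20)
(25*(-2) + Z(11))*(-113) = (25*(-2) - 20)*(-113) = (-50 - 20)*(-113) = -70*(-113) = 7910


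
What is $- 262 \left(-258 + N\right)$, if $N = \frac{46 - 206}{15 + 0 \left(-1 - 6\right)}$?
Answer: $\frac{211172}{3} \approx 70391.0$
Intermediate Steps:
$N = - \frac{32}{3}$ ($N = - \frac{160}{15 + 0 \left(-7\right)} = - \frac{160}{15 + 0} = - \frac{160}{15} = \left(-160\right) \frac{1}{15} = - \frac{32}{3} \approx -10.667$)
$- 262 \left(-258 + N\right) = - 262 \left(-258 - \frac{32}{3}\right) = \left(-262\right) \left(- \frac{806}{3}\right) = \frac{211172}{3}$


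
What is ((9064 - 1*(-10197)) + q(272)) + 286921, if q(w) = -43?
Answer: 306139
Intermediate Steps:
((9064 - 1*(-10197)) + q(272)) + 286921 = ((9064 - 1*(-10197)) - 43) + 286921 = ((9064 + 10197) - 43) + 286921 = (19261 - 43) + 286921 = 19218 + 286921 = 306139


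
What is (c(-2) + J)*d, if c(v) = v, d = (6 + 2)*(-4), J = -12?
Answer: 448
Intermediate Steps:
d = -32 (d = 8*(-4) = -32)
(c(-2) + J)*d = (-2 - 12)*(-32) = -14*(-32) = 448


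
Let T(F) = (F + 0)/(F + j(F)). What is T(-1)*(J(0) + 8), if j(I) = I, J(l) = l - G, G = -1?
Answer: 9/2 ≈ 4.5000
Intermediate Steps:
J(l) = 1 + l (J(l) = l - 1*(-1) = l + 1 = 1 + l)
T(F) = ½ (T(F) = (F + 0)/(F + F) = F/((2*F)) = F*(1/(2*F)) = ½)
T(-1)*(J(0) + 8) = ((1 + 0) + 8)/2 = (1 + 8)/2 = (½)*9 = 9/2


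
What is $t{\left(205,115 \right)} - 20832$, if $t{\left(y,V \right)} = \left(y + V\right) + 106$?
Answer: $-20406$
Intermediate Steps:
$t{\left(y,V \right)} = 106 + V + y$ ($t{\left(y,V \right)} = \left(V + y\right) + 106 = 106 + V + y$)
$t{\left(205,115 \right)} - 20832 = \left(106 + 115 + 205\right) - 20832 = 426 - 20832 = -20406$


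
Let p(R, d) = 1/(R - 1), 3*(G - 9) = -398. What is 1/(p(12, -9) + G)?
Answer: -33/4078 ≈ -0.0080922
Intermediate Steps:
G = -371/3 (G = 9 + (⅓)*(-398) = 9 - 398/3 = -371/3 ≈ -123.67)
p(R, d) = 1/(-1 + R)
1/(p(12, -9) + G) = 1/(1/(-1 + 12) - 371/3) = 1/(1/11 - 371/3) = 1/(-4078/33) = -33/4078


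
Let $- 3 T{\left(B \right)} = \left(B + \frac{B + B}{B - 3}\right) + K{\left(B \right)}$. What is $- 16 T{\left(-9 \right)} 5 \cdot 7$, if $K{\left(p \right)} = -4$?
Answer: $- \frac{6440}{3} \approx -2146.7$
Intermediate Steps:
$T{\left(B \right)} = \frac{4}{3} - \frac{B}{3} - \frac{2 B}{3 \left(-3 + B\right)}$ ($T{\left(B \right)} = - \frac{\left(B + \frac{B + B}{B - 3}\right) - 4}{3} = - \frac{\left(B + \frac{2 B}{-3 + B}\right) - 4}{3} = - \frac{-4 + B + \frac{2 B}{-3 + B}}{3} = \frac{4}{3} - \frac{B}{3} - \frac{2 B}{3 \left(-3 + B\right)}$)
$- 16 T{\left(-9 \right)} 5 \cdot 7 = - 16 \frac{-12 - \left(-9\right)^{2} + 5 \left(-9\right)}{3 \left(-3 - 9\right)} 5 \cdot 7 = - 16 \frac{-12 - 81 - 45}{3 \left(-12\right)} 35 = - 16 \cdot \frac{1}{3} \left(- \frac{1}{12}\right) \left(-12 - 81 - 45\right) 35 = - 16 \cdot \frac{1}{3} \left(- \frac{1}{12}\right) \left(-138\right) 35 = \left(-16\right) \frac{23}{6} \cdot 35 = \left(- \frac{184}{3}\right) 35 = - \frac{6440}{3}$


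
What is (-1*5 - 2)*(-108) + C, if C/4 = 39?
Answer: 912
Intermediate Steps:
C = 156 (C = 4*39 = 156)
(-1*5 - 2)*(-108) + C = (-1*5 - 2)*(-108) + 156 = (-5 - 2)*(-108) + 156 = -7*(-108) + 156 = 756 + 156 = 912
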